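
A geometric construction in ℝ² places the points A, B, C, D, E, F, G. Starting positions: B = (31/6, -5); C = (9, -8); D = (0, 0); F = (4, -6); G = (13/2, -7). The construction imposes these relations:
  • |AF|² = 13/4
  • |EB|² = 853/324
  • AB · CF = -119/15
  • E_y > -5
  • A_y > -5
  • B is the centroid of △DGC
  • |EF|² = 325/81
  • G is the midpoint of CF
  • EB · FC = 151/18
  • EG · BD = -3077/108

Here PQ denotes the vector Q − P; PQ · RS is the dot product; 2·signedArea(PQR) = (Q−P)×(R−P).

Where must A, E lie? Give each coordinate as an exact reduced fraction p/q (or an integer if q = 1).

1. A_x = 39/10  [line 5·x + -2·y + -279/10 = 0 ∩ |AF|² = 13/4]
2. A_y = -21/5  [line 5·x + -2·y + -279/10 = 0 ∩ |AF|² = 13/4]
   → A = (39/10, -21/5)
3. E_x = 35/9  [EB · FC = 151/18 ∩ EG · BD = -3077/108]
4. E_y = -4  [EB · FC = 151/18 ∩ EG · BD = -3077/108]
   → E = (35/9, -4)

A = (39/10, -21/5)
E = (35/9, -4)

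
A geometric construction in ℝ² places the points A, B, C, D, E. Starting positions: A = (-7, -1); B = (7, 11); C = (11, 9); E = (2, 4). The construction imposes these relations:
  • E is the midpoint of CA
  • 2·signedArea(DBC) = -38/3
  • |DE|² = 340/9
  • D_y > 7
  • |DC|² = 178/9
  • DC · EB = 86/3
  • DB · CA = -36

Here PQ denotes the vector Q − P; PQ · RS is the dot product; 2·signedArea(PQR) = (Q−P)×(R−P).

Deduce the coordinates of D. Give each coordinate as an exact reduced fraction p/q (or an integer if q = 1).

D = (20/3, 8)

1. D_x = 20/3  [DB · CA = -36 ∩ DC · EB = 86/3]
2. D_y = 8  [DB · CA = -36 ∩ DC · EB = 86/3]
   → D = (20/3, 8)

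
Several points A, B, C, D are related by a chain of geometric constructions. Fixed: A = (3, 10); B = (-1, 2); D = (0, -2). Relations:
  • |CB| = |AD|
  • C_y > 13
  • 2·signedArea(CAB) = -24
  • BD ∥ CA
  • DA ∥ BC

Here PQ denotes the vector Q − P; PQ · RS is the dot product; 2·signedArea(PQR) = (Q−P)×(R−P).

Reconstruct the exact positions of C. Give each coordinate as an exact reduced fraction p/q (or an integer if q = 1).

C = (2, 14)

1. C_x = 2  [BD ∥ CA ∩ DA ∥ BC]
2. C_y = 14  [BD ∥ CA ∩ DA ∥ BC]
   → C = (2, 14)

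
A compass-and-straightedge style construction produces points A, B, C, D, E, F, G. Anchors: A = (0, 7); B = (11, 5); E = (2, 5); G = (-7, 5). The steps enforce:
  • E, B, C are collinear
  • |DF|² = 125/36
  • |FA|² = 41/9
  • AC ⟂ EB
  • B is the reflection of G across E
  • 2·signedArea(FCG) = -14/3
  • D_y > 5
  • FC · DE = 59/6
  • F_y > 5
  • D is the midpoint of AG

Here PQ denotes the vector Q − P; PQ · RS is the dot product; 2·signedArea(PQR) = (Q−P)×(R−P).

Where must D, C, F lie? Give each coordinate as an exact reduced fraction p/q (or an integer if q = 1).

C = (0, 5)
D = (-7/2, 6)
F = (-5/3, 17/3)

1. D_x = -7/2  [D is the midpoint of AG]
2. D_y = 6  [D is the midpoint of AG]
   → D = (-7/2, 6)
3. C_x = 0  [E, B, C are collinear ∩ AC ⟂ EB]
4. C_y = 5  [E, B, C are collinear ∩ AC ⟂ EB]
   → C = (0, 5)
5. F_x = -5/3  [2·signedArea(FCG) = -14/3 ∩ FC · DE = 59/6]
6. F_y = 17/3  [2·signedArea(FCG) = -14/3 ∩ FC · DE = 59/6]
   → F = (-5/3, 17/3)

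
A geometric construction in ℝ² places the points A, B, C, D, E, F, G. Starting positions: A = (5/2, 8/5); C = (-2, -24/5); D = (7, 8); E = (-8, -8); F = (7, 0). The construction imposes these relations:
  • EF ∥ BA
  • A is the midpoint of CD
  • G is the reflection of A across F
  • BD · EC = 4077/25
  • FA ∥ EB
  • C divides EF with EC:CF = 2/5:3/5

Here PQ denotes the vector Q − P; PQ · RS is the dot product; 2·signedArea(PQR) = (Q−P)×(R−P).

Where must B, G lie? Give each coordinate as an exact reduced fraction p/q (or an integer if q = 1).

1. B_x = -25/2  [EF ∥ BA ∩ FA ∥ EB]
2. B_y = -32/5  [EF ∥ BA ∩ FA ∥ EB]
   → B = (-25/2, -32/5)
3. G_x = 23/2  [G is the reflection of A across F]
4. G_y = -8/5  [G is the reflection of A across F]
   → G = (23/2, -8/5)

B = (-25/2, -32/5)
G = (23/2, -8/5)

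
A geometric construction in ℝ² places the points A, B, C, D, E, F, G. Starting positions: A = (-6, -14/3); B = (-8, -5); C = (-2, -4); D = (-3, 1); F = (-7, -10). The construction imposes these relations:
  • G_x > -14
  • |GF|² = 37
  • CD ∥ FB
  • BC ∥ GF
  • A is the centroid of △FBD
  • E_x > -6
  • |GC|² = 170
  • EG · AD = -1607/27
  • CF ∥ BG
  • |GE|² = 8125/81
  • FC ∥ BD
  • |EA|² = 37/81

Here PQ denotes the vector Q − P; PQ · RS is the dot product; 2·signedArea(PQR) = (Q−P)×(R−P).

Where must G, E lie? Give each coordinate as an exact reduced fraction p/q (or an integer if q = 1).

1. G_x = -13  [BC ∥ GF ∩ CF ∥ BG]
2. G_y = -11  [BC ∥ GF ∩ CF ∥ BG]
   → G = (-13, -11)
3. E_x = -16/3  [line -3·x + -17/3·y + -1129/27 = 0 ∩ |EA|² = 37/81]
4. E_y = -41/9  [line -3·x + -17/3·y + -1129/27 = 0 ∩ |EA|² = 37/81]
   → E = (-16/3, -41/9)

E = (-16/3, -41/9)
G = (-13, -11)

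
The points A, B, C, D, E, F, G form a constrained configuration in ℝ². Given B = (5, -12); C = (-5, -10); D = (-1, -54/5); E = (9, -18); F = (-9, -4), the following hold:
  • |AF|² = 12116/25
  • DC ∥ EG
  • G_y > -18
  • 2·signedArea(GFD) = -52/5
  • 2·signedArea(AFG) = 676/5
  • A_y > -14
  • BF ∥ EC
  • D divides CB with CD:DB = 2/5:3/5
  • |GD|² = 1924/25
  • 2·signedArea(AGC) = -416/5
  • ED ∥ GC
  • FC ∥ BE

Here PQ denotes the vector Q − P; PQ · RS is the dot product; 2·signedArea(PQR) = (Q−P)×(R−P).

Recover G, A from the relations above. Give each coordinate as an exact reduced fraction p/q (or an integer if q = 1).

A = (11, -66/5)
G = (5, -86/5)

1. G_x = 5  [ED ∥ GC ∩ DC ∥ EG]
2. G_y = -86/5  [ED ∥ GC ∩ DC ∥ EG]
   → G = (5, -86/5)
3. A_x = 11  [2·signedArea(AGC) = -416/5 ∩ 2·signedArea(AFG) = 676/5]
4. A_y = -66/5  [2·signedArea(AGC) = -416/5 ∩ 2·signedArea(AFG) = 676/5]
   → A = (11, -66/5)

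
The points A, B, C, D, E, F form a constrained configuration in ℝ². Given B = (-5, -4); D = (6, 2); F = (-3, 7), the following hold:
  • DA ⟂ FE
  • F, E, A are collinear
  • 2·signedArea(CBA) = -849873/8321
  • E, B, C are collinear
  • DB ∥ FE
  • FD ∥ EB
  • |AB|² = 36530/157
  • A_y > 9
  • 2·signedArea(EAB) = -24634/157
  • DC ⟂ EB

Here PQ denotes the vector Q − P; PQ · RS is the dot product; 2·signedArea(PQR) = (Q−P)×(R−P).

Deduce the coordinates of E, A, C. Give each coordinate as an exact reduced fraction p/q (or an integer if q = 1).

A = (288/157, 1513/157)
C = (91/106, -769/106)
E = (-14, 1)

1. E_x = -14  [FD ∥ EB ∩ DB ∥ FE]
2. E_y = 1  [FD ∥ EB ∩ DB ∥ FE]
   → E = (-14, 1)
3. A_x = 288/157  [F, E, A are collinear ∩ DA ⟂ FE]
4. A_y = 1513/157  [F, E, A are collinear ∩ DA ⟂ FE]
   → A = (288/157, 1513/157)
5. C_x = 91/106  [E, B, C are collinear ∩ DC ⟂ EB]
6. C_y = -769/106  [E, B, C are collinear ∩ DC ⟂ EB]
   → C = (91/106, -769/106)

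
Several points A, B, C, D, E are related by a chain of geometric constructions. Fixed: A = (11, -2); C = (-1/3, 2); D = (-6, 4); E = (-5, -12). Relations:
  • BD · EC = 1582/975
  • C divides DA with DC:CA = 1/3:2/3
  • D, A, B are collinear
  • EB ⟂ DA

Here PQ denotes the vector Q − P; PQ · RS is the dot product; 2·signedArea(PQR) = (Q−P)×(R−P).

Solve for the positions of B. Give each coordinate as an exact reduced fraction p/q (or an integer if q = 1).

B = (-29/325, 622/325)

1. B_x = -29/325  [D, A, B are collinear ∩ EB ⟂ DA]
2. B_y = 622/325  [D, A, B are collinear ∩ EB ⟂ DA]
   → B = (-29/325, 622/325)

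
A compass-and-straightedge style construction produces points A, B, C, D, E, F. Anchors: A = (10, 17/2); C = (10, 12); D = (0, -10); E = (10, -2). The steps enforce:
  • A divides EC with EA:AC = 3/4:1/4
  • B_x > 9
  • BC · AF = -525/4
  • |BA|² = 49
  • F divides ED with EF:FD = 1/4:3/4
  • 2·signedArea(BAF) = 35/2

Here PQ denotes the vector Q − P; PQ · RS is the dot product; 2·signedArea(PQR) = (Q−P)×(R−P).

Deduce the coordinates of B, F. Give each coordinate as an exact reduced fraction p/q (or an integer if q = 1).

1. F_x = 15/2  [F divides ED with EF:FD = 1/4:3/4]
2. F_y = -4  [F divides ED with EF:FD = 1/4:3/4]
   → F = (15/2, -4)
3. B_x = 10  [BC · AF = -525/4 ∩ 2·signedArea(BAF) = 35/2]
4. B_y = 3/2  [BC · AF = -525/4 ∩ 2·signedArea(BAF) = 35/2]
   → B = (10, 3/2)

B = (10, 3/2)
F = (15/2, -4)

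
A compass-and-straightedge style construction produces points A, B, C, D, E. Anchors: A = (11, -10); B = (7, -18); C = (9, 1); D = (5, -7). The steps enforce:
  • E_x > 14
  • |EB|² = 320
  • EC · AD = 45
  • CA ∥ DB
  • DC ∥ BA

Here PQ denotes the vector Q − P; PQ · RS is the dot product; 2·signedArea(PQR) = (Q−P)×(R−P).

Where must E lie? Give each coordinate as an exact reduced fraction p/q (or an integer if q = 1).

1. E_x = 15  [line 6·x + -3·y + -96 = 0 ∩ |EB|² = 320]
2. E_y = -2  [line 6·x + -3·y + -96 = 0 ∩ |EB|² = 320]
   → E = (15, -2)

E = (15, -2)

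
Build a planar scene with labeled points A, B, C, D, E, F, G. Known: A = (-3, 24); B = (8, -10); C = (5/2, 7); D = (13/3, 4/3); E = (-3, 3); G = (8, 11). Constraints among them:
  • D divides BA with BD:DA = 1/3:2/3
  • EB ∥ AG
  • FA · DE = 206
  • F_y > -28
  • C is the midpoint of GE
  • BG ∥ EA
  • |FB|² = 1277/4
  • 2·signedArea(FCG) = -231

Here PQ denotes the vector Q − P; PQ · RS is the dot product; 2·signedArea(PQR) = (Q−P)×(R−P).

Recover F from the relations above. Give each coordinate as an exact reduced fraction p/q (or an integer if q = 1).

1. F_x = 27/2  [2·signedArea(FCG) = -231 ∩ FA · DE = 206]
2. F_y = -27  [2·signedArea(FCG) = -231 ∩ FA · DE = 206]
   → F = (27/2, -27)

F = (27/2, -27)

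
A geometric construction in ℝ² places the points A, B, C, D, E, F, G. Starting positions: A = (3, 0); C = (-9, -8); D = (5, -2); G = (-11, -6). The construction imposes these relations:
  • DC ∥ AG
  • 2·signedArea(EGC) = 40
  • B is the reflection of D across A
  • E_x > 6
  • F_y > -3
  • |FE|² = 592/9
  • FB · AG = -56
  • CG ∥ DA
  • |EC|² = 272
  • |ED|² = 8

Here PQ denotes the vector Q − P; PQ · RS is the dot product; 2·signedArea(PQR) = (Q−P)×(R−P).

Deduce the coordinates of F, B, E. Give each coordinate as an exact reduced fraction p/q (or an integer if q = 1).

1. B_x = 1  [B is the reflection of D across A]
2. B_y = 2  [B is the reflection of D across A]
   → B = (1, 2)
3. E_x = 7  [line 2·x + 2·y + -6 = 0 ∩ |EC|² = 272]
4. E_y = -4  [line 2·x + 2·y + -6 = 0 ∩ |EC|² = 272]
   → E = (7, -4)
5. F_x = -1  [line 14·x + 6·y + 30 = 0 ∩ |FE|² = 592/9]
6. F_y = -8/3  [line 14·x + 6·y + 30 = 0 ∩ |FE|² = 592/9]
   → F = (-1, -8/3)

B = (1, 2)
E = (7, -4)
F = (-1, -8/3)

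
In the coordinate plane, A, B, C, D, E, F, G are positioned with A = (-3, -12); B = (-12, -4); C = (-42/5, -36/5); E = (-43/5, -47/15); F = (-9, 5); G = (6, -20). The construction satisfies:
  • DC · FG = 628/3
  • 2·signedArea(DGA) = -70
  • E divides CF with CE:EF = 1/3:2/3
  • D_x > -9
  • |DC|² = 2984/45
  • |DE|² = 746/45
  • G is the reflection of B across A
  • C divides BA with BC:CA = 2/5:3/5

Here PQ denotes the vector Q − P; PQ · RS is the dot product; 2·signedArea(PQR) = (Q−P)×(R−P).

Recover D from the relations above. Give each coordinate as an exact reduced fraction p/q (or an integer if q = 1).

D = (-44/5, 14/15)

1. D_x = -44/5  [2·signedArea(DGA) = -70 ∩ DC · FG = 628/3]
2. D_y = 14/15  [2·signedArea(DGA) = -70 ∩ DC · FG = 628/3]
   → D = (-44/5, 14/15)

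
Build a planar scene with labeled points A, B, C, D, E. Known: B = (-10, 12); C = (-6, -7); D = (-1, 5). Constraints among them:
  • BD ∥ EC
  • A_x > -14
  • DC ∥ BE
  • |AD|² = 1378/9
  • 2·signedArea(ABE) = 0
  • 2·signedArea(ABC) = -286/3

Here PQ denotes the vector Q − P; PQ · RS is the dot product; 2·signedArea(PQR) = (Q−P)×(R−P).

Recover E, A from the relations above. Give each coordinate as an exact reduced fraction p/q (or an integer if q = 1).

1. E_x = -15  [BD ∥ EC ∩ DC ∥ BE]
2. E_y = 0  [BD ∥ EC ∩ DC ∥ BE]
   → E = (-15, 0)
3. A_x = -40/3  [2·signedArea(ABE) = 0 ∩ 2·signedArea(ABC) = -286/3]
4. A_y = 4  [2·signedArea(ABE) = 0 ∩ 2·signedArea(ABC) = -286/3]
   → A = (-40/3, 4)

A = (-40/3, 4)
E = (-15, 0)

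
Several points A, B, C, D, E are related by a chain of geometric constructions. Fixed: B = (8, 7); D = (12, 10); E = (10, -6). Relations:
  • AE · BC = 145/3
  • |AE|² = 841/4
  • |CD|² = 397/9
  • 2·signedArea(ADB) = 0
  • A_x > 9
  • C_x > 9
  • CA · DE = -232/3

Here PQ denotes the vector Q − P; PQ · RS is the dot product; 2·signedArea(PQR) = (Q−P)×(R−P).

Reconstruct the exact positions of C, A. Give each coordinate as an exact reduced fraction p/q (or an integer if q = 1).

A = (10, 17/2)
C = (10, 11/3)

1. A_x = 10  [line 3·x + -4·y + 4 = 0 ∩ |AE|² = 841/4]
2. A_y = 17/2  [line 3·x + -4·y + 4 = 0 ∩ |AE|² = 841/4]
   → A = (10, 17/2)
3. C_x = 10  [CA · DE = -232/3 ∩ AE · BC = 145/3]
4. C_y = 11/3  [CA · DE = -232/3 ∩ AE · BC = 145/3]
   → C = (10, 11/3)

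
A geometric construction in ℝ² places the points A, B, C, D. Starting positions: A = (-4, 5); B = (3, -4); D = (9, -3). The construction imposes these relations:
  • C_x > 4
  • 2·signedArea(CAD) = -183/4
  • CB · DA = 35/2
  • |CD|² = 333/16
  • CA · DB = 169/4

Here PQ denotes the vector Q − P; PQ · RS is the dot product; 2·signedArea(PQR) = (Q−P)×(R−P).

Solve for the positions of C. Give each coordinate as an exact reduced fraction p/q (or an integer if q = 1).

1. C_x = 9/2  [2·signedArea(CAD) = -183/4 ∩ CB · DA = 35/2]
2. C_y = -15/4  [2·signedArea(CAD) = -183/4 ∩ CB · DA = 35/2]
   → C = (9/2, -15/4)

C = (9/2, -15/4)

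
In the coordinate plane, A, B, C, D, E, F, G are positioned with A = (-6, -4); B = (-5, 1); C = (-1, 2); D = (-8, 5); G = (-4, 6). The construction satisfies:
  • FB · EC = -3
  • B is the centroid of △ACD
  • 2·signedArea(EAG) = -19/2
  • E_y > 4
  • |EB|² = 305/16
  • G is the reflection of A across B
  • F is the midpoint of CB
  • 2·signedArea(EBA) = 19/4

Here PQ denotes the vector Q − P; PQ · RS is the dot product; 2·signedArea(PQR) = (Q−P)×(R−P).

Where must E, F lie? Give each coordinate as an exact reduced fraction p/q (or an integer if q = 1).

1. E_x = -13/4  [line 5·x + -1·y + 85/4 = 0 ∩ |EB|² = 305/16]
2. E_y = 5  [line 5·x + -1·y + 85/4 = 0 ∩ |EB|² = 305/16]
   → E = (-13/4, 5)
3. F_x = -3  [F is the midpoint of CB]
4. F_y = 3/2  [F is the midpoint of CB]
   → F = (-3, 3/2)

E = (-13/4, 5)
F = (-3, 3/2)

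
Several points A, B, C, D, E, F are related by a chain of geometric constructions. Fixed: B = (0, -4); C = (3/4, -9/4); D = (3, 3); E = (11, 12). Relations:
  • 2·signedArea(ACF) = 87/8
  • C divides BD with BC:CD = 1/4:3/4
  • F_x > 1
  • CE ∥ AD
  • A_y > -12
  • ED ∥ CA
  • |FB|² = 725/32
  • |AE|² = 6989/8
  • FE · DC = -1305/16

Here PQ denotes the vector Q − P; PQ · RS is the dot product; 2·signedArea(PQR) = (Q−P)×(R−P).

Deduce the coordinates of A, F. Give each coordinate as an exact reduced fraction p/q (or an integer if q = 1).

A = (-29/4, -45/4)
F = (15/8, 3/8)

1. A_x = -29/4  [CE ∥ AD ∩ ED ∥ CA]
2. A_y = -45/4  [CE ∥ AD ∩ ED ∥ CA]
   → A = (-29/4, -45/4)
3. F_x = 15/8  [FE · DC = -1305/16 ∩ 2·signedArea(ACF) = 87/8]
4. F_y = 3/8  [FE · DC = -1305/16 ∩ 2·signedArea(ACF) = 87/8]
   → F = (15/8, 3/8)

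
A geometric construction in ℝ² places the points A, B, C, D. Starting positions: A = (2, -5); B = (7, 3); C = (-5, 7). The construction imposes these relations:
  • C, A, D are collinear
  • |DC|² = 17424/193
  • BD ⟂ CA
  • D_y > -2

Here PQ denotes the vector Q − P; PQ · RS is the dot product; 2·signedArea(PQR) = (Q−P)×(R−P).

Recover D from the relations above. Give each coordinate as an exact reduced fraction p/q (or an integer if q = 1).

D = (-41/193, -233/193)

1. D_x = -41/193  [C, A, D are collinear ∩ BD ⟂ CA]
2. D_y = -233/193  [C, A, D are collinear ∩ BD ⟂ CA]
   → D = (-41/193, -233/193)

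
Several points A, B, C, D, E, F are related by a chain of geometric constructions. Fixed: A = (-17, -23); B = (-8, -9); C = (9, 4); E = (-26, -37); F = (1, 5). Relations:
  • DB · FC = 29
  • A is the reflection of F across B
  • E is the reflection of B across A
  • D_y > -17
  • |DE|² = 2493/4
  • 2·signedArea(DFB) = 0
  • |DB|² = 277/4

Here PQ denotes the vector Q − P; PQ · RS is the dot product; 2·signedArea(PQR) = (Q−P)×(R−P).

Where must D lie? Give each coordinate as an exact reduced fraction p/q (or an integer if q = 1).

1. D_x = -25/2  [2·signedArea(DFB) = 0 ∩ DB · FC = 29]
2. D_y = -16  [2·signedArea(DFB) = 0 ∩ DB · FC = 29]
   → D = (-25/2, -16)

D = (-25/2, -16)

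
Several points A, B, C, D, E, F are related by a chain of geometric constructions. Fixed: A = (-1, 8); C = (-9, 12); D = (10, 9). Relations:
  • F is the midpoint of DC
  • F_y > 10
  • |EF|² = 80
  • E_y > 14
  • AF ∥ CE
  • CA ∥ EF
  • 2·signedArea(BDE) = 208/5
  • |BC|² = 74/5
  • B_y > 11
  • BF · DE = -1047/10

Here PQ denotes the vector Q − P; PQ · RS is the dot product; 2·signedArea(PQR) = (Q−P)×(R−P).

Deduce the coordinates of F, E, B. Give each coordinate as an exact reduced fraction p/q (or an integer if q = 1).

B = (-26/5, 57/5)
E = (-15/2, 29/2)
F = (1/2, 21/2)

1. F_x = 1/2  [F is the midpoint of DC]
2. F_y = 21/2  [F is the midpoint of DC]
   → F = (1/2, 21/2)
3. E_x = -15/2  [CA ∥ EF ∩ AF ∥ CE]
4. E_y = 29/2  [CA ∥ EF ∩ AF ∥ CE]
   → E = (-15/2, 29/2)
5. B_x = -26/5  [BF · DE = -1047/10 ∩ 2·signedArea(BDE) = 208/5]
6. B_y = 57/5  [BF · DE = -1047/10 ∩ 2·signedArea(BDE) = 208/5]
   → B = (-26/5, 57/5)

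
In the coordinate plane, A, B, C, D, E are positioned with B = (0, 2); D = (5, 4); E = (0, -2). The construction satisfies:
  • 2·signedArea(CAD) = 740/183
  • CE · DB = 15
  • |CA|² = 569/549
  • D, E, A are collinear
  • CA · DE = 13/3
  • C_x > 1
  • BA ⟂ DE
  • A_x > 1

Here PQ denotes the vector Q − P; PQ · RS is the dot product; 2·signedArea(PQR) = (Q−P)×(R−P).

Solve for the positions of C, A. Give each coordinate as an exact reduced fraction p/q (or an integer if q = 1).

A = (120/61, 22/61)
C = (5/3, 4/3)

1. A_x = 120/61  [D, E, A are collinear ∩ BA ⟂ DE]
2. A_y = 22/61  [D, E, A are collinear ∩ BA ⟂ DE]
   → A = (120/61, 22/61)
3. C_x = 5/3  [CE · DB = 15 ∩ CA · DE = 13/3]
4. C_y = 4/3  [CE · DB = 15 ∩ CA · DE = 13/3]
   → C = (5/3, 4/3)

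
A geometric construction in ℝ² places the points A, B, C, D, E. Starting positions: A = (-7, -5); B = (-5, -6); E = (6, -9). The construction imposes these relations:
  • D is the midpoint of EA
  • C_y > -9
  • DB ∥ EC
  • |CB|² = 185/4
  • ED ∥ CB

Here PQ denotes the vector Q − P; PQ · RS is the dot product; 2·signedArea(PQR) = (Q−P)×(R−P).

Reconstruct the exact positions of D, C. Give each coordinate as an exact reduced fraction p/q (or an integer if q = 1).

1. D_x = -1/2  [D is the midpoint of EA]
2. D_y = -7  [D is the midpoint of EA]
   → D = (-1/2, -7)
3. C_x = 3/2  [ED ∥ CB ∩ DB ∥ EC]
4. C_y = -8  [ED ∥ CB ∩ DB ∥ EC]
   → C = (3/2, -8)

C = (3/2, -8)
D = (-1/2, -7)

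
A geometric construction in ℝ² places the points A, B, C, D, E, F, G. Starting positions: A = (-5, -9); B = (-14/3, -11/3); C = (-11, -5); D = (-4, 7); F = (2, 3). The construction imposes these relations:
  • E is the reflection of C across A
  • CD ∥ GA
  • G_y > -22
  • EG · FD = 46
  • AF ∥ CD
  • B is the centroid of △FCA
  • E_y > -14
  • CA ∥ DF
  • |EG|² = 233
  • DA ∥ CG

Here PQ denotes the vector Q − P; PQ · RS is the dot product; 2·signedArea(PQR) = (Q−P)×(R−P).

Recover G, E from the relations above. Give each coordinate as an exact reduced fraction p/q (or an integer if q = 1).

1. G_x = -12  [CD ∥ GA ∩ DA ∥ CG]
2. G_y = -21  [CD ∥ GA ∩ DA ∥ CG]
   → G = (-12, -21)
3. E_x = 1  [E is the reflection of C across A]
4. E_y = -13  [E is the reflection of C across A]
   → E = (1, -13)

E = (1, -13)
G = (-12, -21)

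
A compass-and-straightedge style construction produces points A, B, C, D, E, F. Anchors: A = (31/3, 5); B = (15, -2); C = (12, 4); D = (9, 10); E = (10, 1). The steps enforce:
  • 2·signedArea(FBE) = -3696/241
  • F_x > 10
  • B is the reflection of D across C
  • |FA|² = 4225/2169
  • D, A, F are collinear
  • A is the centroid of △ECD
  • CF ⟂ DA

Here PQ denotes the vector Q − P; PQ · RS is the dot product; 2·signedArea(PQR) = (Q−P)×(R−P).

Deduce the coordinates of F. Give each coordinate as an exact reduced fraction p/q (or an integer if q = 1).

F = (2577/241, 880/241)

1. F_x = 2577/241  [D, A, F are collinear ∩ CF ⟂ DA]
2. F_y = 880/241  [D, A, F are collinear ∩ CF ⟂ DA]
   → F = (2577/241, 880/241)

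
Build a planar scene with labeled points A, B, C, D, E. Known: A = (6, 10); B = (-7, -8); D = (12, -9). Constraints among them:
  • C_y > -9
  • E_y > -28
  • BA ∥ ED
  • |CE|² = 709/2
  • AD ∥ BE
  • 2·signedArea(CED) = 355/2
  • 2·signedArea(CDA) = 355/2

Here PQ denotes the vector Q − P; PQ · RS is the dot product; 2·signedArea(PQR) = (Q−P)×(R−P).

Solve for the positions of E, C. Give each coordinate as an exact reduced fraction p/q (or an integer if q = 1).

C = (5/2, -17/2)
E = (-1, -27)

1. E_x = -1  [BA ∥ ED ∩ AD ∥ BE]
2. E_y = -27  [BA ∥ ED ∩ AD ∥ BE]
   → E = (-1, -27)
3. C_x = 5/2  [2·signedArea(CDA) = 355/2 ∩ 2·signedArea(CED) = 355/2]
4. C_y = -17/2  [2·signedArea(CDA) = 355/2 ∩ 2·signedArea(CED) = 355/2]
   → C = (5/2, -17/2)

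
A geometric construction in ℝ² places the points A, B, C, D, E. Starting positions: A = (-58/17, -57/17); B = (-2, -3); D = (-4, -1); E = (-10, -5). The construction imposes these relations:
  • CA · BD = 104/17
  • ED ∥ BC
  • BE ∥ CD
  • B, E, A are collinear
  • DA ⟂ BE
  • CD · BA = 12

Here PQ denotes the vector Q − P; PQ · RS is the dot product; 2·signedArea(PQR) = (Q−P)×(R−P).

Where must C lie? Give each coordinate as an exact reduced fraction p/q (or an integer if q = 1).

1. C_x = 4  [BE ∥ CD ∩ ED ∥ BC]
2. C_y = 1  [BE ∥ CD ∩ ED ∥ BC]
   → C = (4, 1)

C = (4, 1)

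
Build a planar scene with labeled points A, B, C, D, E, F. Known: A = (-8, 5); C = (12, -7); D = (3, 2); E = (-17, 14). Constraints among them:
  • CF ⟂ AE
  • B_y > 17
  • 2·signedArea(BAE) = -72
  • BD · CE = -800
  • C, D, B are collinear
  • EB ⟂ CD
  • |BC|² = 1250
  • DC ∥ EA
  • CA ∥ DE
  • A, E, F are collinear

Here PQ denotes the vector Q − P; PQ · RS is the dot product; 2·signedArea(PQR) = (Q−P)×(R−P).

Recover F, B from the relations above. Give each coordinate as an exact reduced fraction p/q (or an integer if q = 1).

1. F_x = 8  [A, E, F are collinear ∩ CF ⟂ AE]
2. F_y = -11  [A, E, F are collinear ∩ CF ⟂ AE]
   → F = (8, -11)
3. B_x = -13  [C, D, B are collinear ∩ EB ⟂ CD]
4. B_y = 18  [C, D, B are collinear ∩ EB ⟂ CD]
   → B = (-13, 18)

B = (-13, 18)
F = (8, -11)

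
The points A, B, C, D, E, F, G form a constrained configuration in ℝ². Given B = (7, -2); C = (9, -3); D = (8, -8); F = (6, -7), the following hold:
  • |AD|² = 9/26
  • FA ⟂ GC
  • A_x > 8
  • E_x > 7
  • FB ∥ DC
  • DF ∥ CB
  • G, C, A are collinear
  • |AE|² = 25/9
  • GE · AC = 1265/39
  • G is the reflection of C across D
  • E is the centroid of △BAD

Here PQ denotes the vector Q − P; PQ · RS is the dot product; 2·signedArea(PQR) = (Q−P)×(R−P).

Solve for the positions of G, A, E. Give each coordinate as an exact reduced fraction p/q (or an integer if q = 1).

A = (211/26, -193/26)
E = (601/78, -151/26)
G = (7, -13)

1. G_x = 7  [G is the reflection of C across D]
2. G_y = -13  [G is the reflection of C across D]
   → G = (7, -13)
3. A_x = 211/26  [G, C, A are collinear ∩ FA ⟂ GC]
4. A_y = -193/26  [G, C, A are collinear ∩ FA ⟂ GC]
   → A = (211/26, -193/26)
5. E_x = 601/78  [E is the centroid of △BAD]
6. E_y = -151/26  [E is the centroid of △BAD]
   → E = (601/78, -151/26)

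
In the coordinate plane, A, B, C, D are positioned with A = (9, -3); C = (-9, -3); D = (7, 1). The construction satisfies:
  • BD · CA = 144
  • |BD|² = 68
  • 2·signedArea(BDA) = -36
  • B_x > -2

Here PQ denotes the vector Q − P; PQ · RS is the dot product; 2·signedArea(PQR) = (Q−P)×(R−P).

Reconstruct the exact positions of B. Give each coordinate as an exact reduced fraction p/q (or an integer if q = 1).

1. B_x = -1  [2·signedArea(BDA) = -36 ∩ BD · CA = 144]
2. B_y = -1  [2·signedArea(BDA) = -36 ∩ BD · CA = 144]
   → B = (-1, -1)

B = (-1, -1)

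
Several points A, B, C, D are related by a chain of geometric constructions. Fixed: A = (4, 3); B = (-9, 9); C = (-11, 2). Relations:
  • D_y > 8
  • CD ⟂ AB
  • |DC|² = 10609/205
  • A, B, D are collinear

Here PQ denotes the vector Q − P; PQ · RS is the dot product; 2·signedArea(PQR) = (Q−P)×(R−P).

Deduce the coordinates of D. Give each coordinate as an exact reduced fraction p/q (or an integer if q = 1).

D = (-1637/205, 1749/205)

1. D_x = -1637/205  [A, B, D are collinear ∩ CD ⟂ AB]
2. D_y = 1749/205  [A, B, D are collinear ∩ CD ⟂ AB]
   → D = (-1637/205, 1749/205)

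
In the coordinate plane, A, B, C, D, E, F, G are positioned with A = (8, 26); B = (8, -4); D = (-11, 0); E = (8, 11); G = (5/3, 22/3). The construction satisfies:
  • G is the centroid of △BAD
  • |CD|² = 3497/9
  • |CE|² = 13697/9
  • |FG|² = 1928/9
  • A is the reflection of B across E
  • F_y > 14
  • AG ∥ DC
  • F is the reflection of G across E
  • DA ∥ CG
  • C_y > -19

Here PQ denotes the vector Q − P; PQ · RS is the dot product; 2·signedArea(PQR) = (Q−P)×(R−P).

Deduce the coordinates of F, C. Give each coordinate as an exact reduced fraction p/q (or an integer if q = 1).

1. F_x = 43/3  [F is the reflection of G across E]
2. F_y = 44/3  [F is the reflection of G across E]
   → F = (43/3, 44/3)
3. C_x = -52/3  [DA ∥ CG ∩ AG ∥ DC]
4. C_y = -56/3  [DA ∥ CG ∩ AG ∥ DC]
   → C = (-52/3, -56/3)

C = (-52/3, -56/3)
F = (43/3, 44/3)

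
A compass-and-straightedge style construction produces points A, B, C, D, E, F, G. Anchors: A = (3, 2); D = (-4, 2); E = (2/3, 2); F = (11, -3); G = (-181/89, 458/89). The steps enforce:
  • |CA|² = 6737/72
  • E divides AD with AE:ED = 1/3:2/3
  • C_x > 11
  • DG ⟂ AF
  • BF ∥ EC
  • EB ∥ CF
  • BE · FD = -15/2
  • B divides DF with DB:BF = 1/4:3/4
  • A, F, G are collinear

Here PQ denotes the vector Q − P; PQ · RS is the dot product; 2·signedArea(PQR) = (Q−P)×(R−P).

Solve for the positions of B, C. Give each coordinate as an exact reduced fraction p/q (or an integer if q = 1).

1. B_x = -1/4  [B divides DF with DB:BF = 1/4:3/4]
2. B_y = 3/4  [B divides DF with DB:BF = 1/4:3/4]
   → B = (-1/4, 3/4)
3. C_x = 143/12  [EB ∥ CF ∩ BF ∥ EC]
4. C_y = -7/4  [EB ∥ CF ∩ BF ∥ EC]
   → C = (143/12, -7/4)

B = (-1/4, 3/4)
C = (143/12, -7/4)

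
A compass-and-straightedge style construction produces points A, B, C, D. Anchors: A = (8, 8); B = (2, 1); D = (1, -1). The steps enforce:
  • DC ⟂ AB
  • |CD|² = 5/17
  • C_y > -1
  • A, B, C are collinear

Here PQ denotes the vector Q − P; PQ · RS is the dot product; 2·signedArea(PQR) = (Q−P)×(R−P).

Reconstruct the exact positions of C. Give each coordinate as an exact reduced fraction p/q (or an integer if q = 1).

C = (10/17, -11/17)

1. C_x = 10/17  [A, B, C are collinear ∩ DC ⟂ AB]
2. C_y = -11/17  [A, B, C are collinear ∩ DC ⟂ AB]
   → C = (10/17, -11/17)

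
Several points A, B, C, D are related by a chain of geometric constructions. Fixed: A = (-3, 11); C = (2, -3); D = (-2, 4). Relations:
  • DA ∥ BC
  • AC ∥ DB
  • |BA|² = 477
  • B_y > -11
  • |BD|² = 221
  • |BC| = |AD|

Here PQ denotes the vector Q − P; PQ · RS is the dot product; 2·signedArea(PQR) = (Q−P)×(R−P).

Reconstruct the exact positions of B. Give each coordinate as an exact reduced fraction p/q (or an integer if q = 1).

1. B_x = 3  [DA ∥ BC ∩ AC ∥ DB]
2. B_y = -10  [DA ∥ BC ∩ AC ∥ DB]
   → B = (3, -10)

B = (3, -10)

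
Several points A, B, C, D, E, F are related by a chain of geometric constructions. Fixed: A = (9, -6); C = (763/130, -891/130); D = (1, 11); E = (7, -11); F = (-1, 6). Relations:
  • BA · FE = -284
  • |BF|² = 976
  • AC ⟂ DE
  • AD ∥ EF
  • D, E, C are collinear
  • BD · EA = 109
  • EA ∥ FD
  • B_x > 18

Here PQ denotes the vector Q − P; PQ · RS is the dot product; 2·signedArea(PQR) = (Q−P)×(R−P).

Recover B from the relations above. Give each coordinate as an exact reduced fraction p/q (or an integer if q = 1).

B = (19, -18)

1. B_x = 19  [BD · EA = 109 ∩ BA · FE = -284]
2. B_y = -18  [BD · EA = 109 ∩ BA · FE = -284]
   → B = (19, -18)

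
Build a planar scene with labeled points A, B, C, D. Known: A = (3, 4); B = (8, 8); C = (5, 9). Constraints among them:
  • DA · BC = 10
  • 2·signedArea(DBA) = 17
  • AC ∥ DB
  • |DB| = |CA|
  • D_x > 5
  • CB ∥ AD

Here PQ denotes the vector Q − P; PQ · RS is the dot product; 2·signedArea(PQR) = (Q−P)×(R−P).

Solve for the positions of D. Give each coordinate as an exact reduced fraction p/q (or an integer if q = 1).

D = (6, 3)

1. D_x = 6  [AC ∥ DB ∩ CB ∥ AD]
2. D_y = 3  [AC ∥ DB ∩ CB ∥ AD]
   → D = (6, 3)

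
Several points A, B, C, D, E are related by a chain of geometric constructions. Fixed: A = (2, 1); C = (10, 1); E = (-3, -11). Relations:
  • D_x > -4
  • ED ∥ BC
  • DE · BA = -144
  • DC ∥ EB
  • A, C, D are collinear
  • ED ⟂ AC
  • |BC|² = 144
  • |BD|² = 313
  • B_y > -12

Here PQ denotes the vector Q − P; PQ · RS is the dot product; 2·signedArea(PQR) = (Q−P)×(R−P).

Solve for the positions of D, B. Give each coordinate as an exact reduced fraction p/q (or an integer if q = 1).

1. D_x = -3  [A, C, D are collinear ∩ ED ⟂ AC]
2. D_y = 1  [A, C, D are collinear ∩ ED ⟂ AC]
   → D = (-3, 1)
3. B_x = 10  [ED ∥ BC ∩ DC ∥ EB]
4. B_y = -11  [ED ∥ BC ∩ DC ∥ EB]
   → B = (10, -11)

B = (10, -11)
D = (-3, 1)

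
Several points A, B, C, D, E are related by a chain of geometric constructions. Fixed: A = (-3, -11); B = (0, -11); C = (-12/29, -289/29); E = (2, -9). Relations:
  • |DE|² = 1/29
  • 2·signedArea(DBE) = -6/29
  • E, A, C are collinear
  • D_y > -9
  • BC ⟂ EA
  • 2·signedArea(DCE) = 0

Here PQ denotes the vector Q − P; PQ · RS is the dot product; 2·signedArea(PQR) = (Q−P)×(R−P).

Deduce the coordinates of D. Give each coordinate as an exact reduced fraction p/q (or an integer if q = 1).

D = (63/29, -259/29)

1. D_x = 63/29  [2·signedArea(DCE) = 0 ∩ 2·signedArea(DBE) = -6/29]
2. D_y = -259/29  [2·signedArea(DCE) = 0 ∩ 2·signedArea(DBE) = -6/29]
   → D = (63/29, -259/29)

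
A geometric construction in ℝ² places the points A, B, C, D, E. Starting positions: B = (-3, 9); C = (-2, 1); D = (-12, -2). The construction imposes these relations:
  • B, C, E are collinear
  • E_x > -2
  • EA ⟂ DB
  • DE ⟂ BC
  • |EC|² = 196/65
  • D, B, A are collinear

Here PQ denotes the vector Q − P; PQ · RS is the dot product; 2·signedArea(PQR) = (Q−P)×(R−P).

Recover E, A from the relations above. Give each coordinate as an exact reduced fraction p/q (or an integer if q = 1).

A = (-95559/13130, 49519/13130)
E = (-116/65, -47/65)

1. E_x = -116/65  [B, C, E are collinear ∩ DE ⟂ BC]
2. E_y = -47/65  [B, C, E are collinear ∩ DE ⟂ BC]
   → E = (-116/65, -47/65)
3. A_x = -95559/13130  [D, B, A are collinear ∩ EA ⟂ DB]
4. A_y = 49519/13130  [D, B, A are collinear ∩ EA ⟂ DB]
   → A = (-95559/13130, 49519/13130)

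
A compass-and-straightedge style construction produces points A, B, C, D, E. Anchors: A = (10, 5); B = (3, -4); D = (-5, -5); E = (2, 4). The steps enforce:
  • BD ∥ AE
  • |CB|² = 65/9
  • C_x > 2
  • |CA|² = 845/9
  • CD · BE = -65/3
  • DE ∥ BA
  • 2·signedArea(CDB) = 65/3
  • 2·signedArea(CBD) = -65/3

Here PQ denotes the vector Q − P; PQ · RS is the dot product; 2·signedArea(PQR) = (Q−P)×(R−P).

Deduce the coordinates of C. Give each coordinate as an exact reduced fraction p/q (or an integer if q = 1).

1. C_x = 8/3  [line -1·x + 8·y + 40/3 = 0 ∩ |CB|² = 65/9]
2. C_y = -4/3  [line -1·x + 8·y + 40/3 = 0 ∩ |CB|² = 65/9]
   → C = (8/3, -4/3)

C = (8/3, -4/3)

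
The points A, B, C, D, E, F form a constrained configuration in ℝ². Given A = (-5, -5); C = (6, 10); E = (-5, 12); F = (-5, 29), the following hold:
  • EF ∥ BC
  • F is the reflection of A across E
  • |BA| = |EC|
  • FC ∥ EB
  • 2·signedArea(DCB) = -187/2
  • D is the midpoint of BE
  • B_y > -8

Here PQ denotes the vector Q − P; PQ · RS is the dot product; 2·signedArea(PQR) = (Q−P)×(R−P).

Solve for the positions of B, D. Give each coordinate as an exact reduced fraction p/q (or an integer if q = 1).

B = (6, -7)
D = (1/2, 5/2)

1. B_x = 6  [EF ∥ BC ∩ FC ∥ EB]
2. B_y = -7  [EF ∥ BC ∩ FC ∥ EB]
   → B = (6, -7)
3. D_x = 1/2  [D is the midpoint of BE]
4. D_y = 5/2  [D is the midpoint of BE]
   → D = (1/2, 5/2)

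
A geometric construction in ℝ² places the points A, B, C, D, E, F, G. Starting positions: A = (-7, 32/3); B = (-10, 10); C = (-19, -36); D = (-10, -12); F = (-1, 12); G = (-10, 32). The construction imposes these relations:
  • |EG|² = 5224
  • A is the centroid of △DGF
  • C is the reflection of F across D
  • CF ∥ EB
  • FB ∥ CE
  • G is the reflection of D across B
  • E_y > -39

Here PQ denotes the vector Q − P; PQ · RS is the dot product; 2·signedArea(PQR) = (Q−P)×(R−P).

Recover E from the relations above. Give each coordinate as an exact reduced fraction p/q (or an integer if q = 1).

1. E_x = -28  [CF ∥ EB ∩ FB ∥ CE]
2. E_y = -38  [CF ∥ EB ∩ FB ∥ CE]
   → E = (-28, -38)

E = (-28, -38)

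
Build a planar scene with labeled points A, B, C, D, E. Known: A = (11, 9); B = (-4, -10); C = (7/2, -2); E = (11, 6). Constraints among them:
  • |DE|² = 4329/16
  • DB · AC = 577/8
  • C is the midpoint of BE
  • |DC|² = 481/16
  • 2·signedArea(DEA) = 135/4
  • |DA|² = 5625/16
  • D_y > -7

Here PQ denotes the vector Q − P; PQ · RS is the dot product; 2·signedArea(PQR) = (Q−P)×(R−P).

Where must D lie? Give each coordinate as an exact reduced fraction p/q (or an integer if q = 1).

D = (-1/4, -6)

1. D_x = -1/4  [2·signedArea(DEA) = 135/4 ∩ DB · AC = 577/8]
2. D_y = -6  [2·signedArea(DEA) = 135/4 ∩ DB · AC = 577/8]
   → D = (-1/4, -6)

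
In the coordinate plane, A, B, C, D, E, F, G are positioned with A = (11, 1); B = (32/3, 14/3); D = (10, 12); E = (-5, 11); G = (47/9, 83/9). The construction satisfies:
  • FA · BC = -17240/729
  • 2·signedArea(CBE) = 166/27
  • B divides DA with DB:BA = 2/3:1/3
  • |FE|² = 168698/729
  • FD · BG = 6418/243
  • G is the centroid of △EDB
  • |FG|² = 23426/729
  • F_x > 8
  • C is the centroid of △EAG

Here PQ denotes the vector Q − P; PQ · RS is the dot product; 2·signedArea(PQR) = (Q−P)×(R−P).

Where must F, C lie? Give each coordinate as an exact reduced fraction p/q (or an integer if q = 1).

C = (101/27, 191/27)
F = (242/27, 134/27)

1. F_x = 242/27  [line 49/9·x + -41/9·y + -6364/243 = 0 ∩ |FE|² = 168698/729]
2. F_y = 134/27  [line 49/9·x + -41/9·y + -6364/243 = 0 ∩ |FE|² = 168698/729]
   → F = (242/27, 134/27)
3. C_x = 101/27  [FA · BC = -17240/729 ∩ C is the centroid of △EAG]
4. C_y = 191/27  [FA · BC = -17240/729 ∩ C is the centroid of △EAG]
   → C = (101/27, 191/27)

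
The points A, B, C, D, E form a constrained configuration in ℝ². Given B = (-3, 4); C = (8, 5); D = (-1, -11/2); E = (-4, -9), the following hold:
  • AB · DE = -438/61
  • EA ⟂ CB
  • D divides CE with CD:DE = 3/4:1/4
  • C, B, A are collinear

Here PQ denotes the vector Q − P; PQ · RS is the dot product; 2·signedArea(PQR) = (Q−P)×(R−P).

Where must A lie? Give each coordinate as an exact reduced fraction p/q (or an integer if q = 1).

1. A_x = -315/61  [C, B, A are collinear ∩ EA ⟂ CB]
2. A_y = 232/61  [C, B, A are collinear ∩ EA ⟂ CB]
   → A = (-315/61, 232/61)

A = (-315/61, 232/61)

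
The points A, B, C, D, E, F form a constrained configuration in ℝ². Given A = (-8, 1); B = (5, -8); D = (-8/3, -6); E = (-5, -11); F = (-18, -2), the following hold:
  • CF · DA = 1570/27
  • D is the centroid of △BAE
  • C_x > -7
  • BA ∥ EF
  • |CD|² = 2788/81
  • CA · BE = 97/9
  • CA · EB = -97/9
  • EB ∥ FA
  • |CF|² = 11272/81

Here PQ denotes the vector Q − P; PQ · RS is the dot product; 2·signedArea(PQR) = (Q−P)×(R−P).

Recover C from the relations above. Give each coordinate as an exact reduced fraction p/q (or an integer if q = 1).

C = (-56/9, -4/3)

1. C_x = -56/9  [CA · EB = -97/9 ∩ CF · DA = 1570/27]
2. C_y = -4/3  [CA · EB = -97/9 ∩ CF · DA = 1570/27]
   → C = (-56/9, -4/3)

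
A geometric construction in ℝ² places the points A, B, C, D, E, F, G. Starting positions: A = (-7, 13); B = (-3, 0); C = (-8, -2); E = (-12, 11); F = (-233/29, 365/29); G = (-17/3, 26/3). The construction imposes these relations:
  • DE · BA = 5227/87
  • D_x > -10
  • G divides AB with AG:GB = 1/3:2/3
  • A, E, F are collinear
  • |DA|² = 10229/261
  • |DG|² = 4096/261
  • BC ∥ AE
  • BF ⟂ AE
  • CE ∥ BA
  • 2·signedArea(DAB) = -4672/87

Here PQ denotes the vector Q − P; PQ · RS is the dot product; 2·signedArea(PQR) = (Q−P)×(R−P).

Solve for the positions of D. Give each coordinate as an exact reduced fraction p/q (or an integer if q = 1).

1. D_x = -271/29  [2·signedArea(DAB) = -4672/87 ∩ DE · BA = 5227/87]
2. D_y = 626/87  [2·signedArea(DAB) = -4672/87 ∩ DE · BA = 5227/87]
   → D = (-271/29, 626/87)

D = (-271/29, 626/87)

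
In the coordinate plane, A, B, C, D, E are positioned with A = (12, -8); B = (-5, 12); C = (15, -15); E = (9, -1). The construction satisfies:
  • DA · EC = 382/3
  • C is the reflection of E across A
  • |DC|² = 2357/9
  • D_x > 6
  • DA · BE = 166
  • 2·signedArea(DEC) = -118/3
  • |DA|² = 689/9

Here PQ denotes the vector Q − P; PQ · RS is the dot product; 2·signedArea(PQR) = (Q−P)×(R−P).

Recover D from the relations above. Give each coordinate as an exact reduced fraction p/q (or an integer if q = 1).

1. D_x = 19/3  [DA · EC = 382/3 ∩ 2·signedArea(DEC) = -118/3]
2. D_y = -4/3  [DA · EC = 382/3 ∩ 2·signedArea(DEC) = -118/3]
   → D = (19/3, -4/3)

D = (19/3, -4/3)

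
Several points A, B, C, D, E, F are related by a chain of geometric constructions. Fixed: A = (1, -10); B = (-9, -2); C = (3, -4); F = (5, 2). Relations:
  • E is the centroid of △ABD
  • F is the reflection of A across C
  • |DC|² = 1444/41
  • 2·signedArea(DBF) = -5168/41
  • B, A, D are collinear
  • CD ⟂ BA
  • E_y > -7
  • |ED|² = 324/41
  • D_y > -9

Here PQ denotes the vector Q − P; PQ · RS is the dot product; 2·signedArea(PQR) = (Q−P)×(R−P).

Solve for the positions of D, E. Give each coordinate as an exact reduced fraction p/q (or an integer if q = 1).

D = (-29/41, -354/41)
E = (-119/41, -282/41)

1. D_x = -29/41  [B, A, D are collinear ∩ CD ⟂ BA]
2. D_y = -354/41  [B, A, D are collinear ∩ CD ⟂ BA]
   → D = (-29/41, -354/41)
3. E_x = -119/41  [E is the centroid of △ABD]
4. E_y = -282/41  [E is the centroid of △ABD]
   → E = (-119/41, -282/41)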